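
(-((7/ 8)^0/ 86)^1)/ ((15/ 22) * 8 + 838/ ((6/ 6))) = -11/ 797908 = -0.00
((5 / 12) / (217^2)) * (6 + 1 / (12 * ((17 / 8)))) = 0.00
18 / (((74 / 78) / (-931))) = -653562 / 37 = -17663.84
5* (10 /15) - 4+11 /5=23 /15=1.53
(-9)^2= 81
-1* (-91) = 91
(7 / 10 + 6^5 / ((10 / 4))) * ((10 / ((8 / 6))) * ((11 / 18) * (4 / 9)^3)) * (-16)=-43804288 / 2187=-20029.40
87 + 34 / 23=2035 / 23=88.48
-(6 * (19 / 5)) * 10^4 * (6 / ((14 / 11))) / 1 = -7524000 / 7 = -1074857.14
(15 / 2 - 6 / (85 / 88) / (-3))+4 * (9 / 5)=2851 / 170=16.77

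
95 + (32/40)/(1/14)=531/5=106.20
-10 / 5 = -2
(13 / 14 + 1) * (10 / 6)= 45 / 14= 3.21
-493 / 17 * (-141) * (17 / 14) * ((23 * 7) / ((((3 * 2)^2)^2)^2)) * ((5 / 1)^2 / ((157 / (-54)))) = -13323325 / 3255552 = -4.09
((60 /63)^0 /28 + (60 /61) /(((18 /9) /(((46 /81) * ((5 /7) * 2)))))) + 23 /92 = 7894 /11529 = 0.68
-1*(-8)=8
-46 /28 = -23 /14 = -1.64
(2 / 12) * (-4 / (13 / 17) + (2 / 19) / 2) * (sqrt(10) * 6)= -1279 * sqrt(10) / 247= -16.37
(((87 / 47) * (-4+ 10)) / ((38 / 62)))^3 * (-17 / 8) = -9004415458707 / 712121957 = -12644.49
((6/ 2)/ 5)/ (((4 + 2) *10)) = 1/ 100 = 0.01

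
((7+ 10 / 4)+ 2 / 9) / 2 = 4.86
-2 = -2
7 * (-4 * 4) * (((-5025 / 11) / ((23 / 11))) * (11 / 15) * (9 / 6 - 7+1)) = -1857240 / 23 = -80749.57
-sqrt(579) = -24.06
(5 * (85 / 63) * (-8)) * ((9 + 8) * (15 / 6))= -144500 / 63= -2293.65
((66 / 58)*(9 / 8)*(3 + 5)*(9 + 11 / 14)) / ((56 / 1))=40689 / 22736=1.79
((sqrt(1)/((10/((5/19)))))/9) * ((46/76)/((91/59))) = 1357/1182636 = 0.00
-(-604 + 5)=599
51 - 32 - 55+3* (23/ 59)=-2055/ 59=-34.83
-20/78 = -10/39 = -0.26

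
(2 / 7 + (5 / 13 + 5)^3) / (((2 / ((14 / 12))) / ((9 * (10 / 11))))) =746.49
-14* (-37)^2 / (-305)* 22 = 421652 / 305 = 1382.47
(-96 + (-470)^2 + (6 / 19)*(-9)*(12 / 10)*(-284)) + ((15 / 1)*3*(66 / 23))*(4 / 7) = 3393140356 / 15295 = 221846.38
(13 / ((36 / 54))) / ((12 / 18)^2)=43.88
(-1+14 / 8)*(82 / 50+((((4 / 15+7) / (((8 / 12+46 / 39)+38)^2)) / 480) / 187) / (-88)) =52138693278731 / 42389181542400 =1.23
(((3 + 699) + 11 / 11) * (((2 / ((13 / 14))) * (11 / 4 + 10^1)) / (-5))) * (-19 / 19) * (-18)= -4517478 / 65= -69499.66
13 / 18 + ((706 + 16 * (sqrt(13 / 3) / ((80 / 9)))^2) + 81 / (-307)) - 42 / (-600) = 781824977 / 1105200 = 707.41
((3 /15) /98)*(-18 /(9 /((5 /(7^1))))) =-1 /343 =-0.00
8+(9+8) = 25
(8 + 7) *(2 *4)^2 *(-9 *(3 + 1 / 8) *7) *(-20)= 3780000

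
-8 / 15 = -0.53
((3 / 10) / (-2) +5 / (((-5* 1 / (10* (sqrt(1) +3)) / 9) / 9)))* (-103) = 6674709 / 20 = 333735.45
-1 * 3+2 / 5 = -13 / 5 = -2.60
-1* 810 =-810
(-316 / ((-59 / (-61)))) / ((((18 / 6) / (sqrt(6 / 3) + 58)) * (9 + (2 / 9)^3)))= -271675944 / 387571 - 4684068 * sqrt(2) / 387571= -718.06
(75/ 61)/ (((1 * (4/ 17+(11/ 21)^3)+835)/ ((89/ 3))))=350297325/ 8022693526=0.04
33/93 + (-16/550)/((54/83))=0.31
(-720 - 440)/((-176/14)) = 1015/11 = 92.27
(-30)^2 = 900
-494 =-494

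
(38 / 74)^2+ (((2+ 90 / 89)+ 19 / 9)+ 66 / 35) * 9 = 270093314 / 4264435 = 63.34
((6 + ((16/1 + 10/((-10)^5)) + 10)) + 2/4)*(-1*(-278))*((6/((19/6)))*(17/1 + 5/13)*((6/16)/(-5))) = -137828500911/6175000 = -22320.41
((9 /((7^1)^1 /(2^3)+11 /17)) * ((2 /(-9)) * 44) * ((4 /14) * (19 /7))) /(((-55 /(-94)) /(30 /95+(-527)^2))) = -21282646.91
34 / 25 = 1.36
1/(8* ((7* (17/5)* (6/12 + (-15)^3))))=-0.00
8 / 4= 2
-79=-79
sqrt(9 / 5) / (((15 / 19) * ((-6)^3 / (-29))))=0.23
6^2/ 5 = 36/ 5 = 7.20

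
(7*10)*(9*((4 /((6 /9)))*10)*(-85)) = -3213000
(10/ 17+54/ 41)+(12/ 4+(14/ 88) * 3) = 165073/ 30668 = 5.38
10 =10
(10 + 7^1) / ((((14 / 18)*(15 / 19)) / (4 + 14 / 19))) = 918 / 7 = 131.14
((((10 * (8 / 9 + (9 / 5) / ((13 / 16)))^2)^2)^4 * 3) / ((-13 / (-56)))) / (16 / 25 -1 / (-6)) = 401154339855260157313243151295799152553734247116074647552 / 3367286173975792381085399431445039953125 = 119132832533093779.02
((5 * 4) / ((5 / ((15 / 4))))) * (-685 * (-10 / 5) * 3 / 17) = 61650 / 17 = 3626.47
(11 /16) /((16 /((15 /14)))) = 0.05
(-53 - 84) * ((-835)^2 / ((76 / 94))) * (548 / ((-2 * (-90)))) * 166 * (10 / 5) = -20419731485410 / 171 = -119413634417.60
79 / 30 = 2.63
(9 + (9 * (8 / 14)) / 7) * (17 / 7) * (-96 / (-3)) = 259488 / 343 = 756.52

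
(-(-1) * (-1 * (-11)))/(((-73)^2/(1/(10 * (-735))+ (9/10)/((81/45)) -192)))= -7741393/19584075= -0.40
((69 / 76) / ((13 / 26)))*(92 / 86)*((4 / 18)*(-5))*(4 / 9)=-21160 / 22059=-0.96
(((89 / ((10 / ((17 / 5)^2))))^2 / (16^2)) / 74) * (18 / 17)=350242857 / 592000000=0.59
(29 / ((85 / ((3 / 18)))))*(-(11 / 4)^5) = -4670479 / 522240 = -8.94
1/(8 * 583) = 1/4664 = 0.00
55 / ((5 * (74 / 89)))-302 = -21369 / 74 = -288.77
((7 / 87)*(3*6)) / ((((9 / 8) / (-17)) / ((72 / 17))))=-2688 / 29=-92.69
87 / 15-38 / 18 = 166 / 45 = 3.69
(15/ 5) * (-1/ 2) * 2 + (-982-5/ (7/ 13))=-6960/ 7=-994.29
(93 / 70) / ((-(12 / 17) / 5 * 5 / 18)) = -4743 / 140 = -33.88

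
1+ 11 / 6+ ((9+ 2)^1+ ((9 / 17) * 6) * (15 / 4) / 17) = 14.53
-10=-10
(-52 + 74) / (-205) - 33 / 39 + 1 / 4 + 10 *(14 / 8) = 179051 / 10660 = 16.80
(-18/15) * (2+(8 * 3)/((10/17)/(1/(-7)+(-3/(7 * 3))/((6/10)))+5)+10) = -26712/1175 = -22.73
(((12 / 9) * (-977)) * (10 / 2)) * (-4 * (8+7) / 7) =390800 / 7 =55828.57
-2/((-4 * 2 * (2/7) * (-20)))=-7/160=-0.04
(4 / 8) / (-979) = -0.00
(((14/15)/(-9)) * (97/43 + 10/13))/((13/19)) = -449806/981045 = -0.46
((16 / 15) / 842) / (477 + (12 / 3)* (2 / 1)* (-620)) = -8 / 28310145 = -0.00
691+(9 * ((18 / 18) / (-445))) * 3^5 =686.09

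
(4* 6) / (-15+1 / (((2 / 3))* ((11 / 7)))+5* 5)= 528 / 241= 2.19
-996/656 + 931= 152435/164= 929.48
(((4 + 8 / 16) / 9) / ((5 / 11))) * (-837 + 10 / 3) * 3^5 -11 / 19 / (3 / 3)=-42339539 / 190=-222839.68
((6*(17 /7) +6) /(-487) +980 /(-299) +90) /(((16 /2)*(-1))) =-44176157 /4077164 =-10.84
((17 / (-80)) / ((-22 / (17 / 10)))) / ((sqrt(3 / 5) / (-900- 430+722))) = -5491 * sqrt(15) / 1650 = -12.89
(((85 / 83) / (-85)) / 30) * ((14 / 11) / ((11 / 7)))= -49 / 150645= -0.00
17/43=0.40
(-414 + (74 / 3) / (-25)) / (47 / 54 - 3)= 560232 / 2875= 194.86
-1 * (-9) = 9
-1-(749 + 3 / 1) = -753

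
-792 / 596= -198 / 149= -1.33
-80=-80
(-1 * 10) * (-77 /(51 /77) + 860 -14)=-372170 /51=-7297.45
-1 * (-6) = 6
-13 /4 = -3.25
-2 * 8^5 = -65536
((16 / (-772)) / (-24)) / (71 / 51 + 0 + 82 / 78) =221 / 625320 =0.00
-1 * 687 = -687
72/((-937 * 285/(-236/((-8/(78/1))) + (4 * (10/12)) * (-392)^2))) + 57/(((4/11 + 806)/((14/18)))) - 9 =-69955481449/473737830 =-147.67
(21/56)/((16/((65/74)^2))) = 12675/700928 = 0.02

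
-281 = -281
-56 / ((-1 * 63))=0.89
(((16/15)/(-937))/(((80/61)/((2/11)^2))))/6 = -122/25509825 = -0.00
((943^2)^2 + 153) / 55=790763784154 / 55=14377523348.25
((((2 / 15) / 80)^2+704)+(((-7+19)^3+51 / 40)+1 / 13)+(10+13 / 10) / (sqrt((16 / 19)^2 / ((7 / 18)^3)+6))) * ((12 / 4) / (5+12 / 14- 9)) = -79716609091 / 34320000- 105203 * sqrt(15651510) / 163968200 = -2325.28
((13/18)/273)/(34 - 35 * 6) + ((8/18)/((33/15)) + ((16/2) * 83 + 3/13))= 574643987/864864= 664.43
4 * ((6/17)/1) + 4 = 92/17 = 5.41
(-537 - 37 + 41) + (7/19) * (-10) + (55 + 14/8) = -36475/76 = -479.93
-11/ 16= -0.69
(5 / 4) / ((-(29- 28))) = -5 / 4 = -1.25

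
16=16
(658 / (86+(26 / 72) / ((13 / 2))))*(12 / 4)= 35532 / 1549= 22.94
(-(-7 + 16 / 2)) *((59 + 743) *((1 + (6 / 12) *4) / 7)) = -2406 / 7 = -343.71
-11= -11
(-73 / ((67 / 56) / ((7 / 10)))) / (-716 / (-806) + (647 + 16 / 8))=-0.07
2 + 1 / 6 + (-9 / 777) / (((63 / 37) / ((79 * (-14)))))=407 / 42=9.69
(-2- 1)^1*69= -207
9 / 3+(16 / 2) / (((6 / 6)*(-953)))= 2851 / 953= 2.99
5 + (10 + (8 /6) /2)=47 /3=15.67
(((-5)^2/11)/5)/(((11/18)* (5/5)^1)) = 90/121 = 0.74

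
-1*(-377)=377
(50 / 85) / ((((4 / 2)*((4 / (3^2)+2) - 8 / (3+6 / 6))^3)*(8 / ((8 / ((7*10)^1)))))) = 729 / 15232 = 0.05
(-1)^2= 1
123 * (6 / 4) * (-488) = -90036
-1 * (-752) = 752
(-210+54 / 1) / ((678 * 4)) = -0.06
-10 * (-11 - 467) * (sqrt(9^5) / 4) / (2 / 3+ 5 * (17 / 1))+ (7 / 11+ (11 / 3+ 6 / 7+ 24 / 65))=13101729493 / 3858855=3395.24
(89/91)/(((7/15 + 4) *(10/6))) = 801/6097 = 0.13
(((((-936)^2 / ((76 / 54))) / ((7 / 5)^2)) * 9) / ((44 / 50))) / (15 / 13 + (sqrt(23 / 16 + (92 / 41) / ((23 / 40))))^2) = 283677694560000 / 567136339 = 500193.12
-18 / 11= -1.64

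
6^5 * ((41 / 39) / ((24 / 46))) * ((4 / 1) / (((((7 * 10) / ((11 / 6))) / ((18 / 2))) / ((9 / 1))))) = 60495336 / 455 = 132956.78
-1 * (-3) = 3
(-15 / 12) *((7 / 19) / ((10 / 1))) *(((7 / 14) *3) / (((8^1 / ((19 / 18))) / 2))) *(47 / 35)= -47 / 1920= -0.02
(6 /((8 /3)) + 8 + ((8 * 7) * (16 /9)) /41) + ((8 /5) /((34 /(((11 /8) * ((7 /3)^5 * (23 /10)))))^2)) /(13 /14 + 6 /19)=122084722565577173 /1852730399448000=65.89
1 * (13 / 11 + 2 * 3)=79 / 11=7.18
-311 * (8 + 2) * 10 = -31100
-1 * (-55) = 55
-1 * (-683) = 683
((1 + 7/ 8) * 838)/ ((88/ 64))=12570/ 11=1142.73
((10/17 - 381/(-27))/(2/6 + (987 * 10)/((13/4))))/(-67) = -29237/404753901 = -0.00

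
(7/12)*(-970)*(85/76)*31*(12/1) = -8945825/38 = -235416.45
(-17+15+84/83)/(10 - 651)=82/53203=0.00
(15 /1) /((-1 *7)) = -15 /7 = -2.14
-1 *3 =-3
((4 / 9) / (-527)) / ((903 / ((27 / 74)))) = -2 / 5869199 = -0.00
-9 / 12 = -3 / 4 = -0.75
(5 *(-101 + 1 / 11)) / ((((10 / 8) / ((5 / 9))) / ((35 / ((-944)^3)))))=32375 / 3470083584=0.00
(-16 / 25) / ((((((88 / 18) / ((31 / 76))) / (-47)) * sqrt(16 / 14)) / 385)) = 91791 * sqrt(14) / 380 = 903.82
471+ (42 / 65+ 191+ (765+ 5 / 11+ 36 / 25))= 5110608 / 3575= 1429.54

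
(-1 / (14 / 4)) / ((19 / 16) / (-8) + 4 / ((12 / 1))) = -768 / 497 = -1.55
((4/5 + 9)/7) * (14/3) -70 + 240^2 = 863048/15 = 57536.53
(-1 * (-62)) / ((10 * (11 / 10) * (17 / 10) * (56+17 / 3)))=372 / 6919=0.05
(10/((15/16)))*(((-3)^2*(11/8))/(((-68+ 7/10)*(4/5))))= -2.45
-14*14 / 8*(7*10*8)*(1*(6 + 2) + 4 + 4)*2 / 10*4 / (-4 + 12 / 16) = 702464 / 13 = 54035.69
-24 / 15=-8 / 5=-1.60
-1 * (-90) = 90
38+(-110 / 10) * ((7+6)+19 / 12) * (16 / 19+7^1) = -278161 / 228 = -1220.00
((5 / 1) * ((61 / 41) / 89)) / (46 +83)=0.00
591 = 591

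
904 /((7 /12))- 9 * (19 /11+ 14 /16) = 940197 /616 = 1526.29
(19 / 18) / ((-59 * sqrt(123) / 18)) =-19 * sqrt(123) / 7257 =-0.03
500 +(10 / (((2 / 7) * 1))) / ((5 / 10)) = 570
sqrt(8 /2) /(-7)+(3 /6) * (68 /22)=97 /77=1.26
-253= -253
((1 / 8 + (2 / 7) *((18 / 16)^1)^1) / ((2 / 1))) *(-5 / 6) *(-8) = 125 / 84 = 1.49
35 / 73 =0.48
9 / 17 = 0.53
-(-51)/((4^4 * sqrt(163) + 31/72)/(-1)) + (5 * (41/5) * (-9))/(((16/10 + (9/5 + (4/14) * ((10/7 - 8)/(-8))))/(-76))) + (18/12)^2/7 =3044013977592068805/394508560206124 - 67682304 * sqrt(163)/55377394751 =7715.95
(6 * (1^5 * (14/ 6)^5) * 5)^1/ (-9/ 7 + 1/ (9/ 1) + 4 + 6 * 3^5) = 588245/ 414144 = 1.42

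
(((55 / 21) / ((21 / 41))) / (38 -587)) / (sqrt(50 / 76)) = -451 * sqrt(38) / 242109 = -0.01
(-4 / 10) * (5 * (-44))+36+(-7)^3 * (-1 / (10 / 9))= 4327 / 10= 432.70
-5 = -5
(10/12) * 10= 25/3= 8.33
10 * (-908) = -9080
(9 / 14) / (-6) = -0.11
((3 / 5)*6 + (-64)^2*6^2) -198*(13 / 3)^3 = 1970224 / 15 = 131348.27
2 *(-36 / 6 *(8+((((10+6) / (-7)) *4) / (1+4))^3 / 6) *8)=-28733696 / 42875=-670.17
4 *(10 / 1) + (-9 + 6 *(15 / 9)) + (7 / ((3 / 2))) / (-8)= 485 / 12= 40.42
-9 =-9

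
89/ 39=2.28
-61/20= -3.05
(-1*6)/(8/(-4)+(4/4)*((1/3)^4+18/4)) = -972/407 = -2.39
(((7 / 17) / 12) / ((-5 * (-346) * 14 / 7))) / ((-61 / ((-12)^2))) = -21 / 897005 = -0.00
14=14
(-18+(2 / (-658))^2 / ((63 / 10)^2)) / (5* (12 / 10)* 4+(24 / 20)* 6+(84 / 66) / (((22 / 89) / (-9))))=4678436820310 / 3934784517111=1.19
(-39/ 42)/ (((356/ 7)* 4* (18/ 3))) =-13/ 17088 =-0.00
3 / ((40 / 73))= 219 / 40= 5.48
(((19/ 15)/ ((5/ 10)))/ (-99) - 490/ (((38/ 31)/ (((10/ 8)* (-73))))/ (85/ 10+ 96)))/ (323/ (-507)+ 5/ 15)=-12549042.10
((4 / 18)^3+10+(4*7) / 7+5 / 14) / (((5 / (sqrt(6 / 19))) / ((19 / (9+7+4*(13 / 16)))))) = 26662*sqrt(114) / 178605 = 1.59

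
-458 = -458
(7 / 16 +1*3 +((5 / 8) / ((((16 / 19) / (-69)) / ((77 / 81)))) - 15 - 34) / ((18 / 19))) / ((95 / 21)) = -43402457 / 1969920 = -22.03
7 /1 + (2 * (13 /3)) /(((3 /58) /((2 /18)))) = 2075 /81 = 25.62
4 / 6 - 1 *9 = -25 / 3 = -8.33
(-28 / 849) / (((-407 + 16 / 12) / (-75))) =-2100 / 344411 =-0.01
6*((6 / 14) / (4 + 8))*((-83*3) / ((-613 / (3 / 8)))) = 0.03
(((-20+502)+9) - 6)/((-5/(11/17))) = -1067/17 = -62.76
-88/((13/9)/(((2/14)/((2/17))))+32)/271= -0.01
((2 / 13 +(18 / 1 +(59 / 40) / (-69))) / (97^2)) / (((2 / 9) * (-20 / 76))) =-37083801 / 1125316400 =-0.03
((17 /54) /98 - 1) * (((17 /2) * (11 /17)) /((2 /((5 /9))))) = -290125 /190512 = -1.52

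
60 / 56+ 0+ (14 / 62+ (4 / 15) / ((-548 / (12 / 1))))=1.29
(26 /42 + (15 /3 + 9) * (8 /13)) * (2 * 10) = 50420 /273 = 184.69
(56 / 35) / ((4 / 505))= 202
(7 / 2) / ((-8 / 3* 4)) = -21 / 64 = -0.33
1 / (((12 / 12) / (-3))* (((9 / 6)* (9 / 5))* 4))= -5 / 18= -0.28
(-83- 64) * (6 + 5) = -1617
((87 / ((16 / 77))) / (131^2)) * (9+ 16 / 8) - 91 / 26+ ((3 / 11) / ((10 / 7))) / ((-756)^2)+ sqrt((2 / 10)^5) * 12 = -166027737809 / 51375915360+ 12 * sqrt(5) / 125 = -3.02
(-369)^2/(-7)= -136161/7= -19451.57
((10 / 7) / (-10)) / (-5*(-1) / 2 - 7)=2 / 63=0.03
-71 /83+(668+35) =58278 /83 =702.14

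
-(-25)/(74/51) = 1275/74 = 17.23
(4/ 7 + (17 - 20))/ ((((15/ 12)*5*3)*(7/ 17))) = -1156/ 3675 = -0.31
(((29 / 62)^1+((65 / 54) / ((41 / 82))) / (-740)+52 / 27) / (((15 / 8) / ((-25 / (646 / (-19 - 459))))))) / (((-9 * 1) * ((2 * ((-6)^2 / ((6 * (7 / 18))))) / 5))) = -217280875 / 511731756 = -0.42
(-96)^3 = -884736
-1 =-1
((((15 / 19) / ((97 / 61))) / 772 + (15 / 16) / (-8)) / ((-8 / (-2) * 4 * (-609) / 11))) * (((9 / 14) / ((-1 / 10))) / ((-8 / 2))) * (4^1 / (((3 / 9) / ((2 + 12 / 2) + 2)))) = 13132857375 / 517579037696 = 0.03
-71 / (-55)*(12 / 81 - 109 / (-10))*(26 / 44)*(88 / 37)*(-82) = -451542676 / 274725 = -1643.62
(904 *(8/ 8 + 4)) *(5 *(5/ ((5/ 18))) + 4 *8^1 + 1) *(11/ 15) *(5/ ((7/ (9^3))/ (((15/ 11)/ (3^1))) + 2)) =7430405400/ 7367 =1008606.68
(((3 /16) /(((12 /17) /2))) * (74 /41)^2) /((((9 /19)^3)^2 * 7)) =1094898788513 /50027729976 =21.89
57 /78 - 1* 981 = -25487 /26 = -980.27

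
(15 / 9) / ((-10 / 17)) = -17 / 6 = -2.83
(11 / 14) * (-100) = -550 / 7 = -78.57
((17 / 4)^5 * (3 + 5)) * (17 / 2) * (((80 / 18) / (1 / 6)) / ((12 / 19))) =3981022.66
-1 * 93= -93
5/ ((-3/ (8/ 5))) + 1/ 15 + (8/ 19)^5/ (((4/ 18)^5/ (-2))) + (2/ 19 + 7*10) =231086813/ 12380495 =18.67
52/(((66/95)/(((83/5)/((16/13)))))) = 266513/264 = 1009.52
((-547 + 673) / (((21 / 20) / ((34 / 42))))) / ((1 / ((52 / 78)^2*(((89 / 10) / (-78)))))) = -4.93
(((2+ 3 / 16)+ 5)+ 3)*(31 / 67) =4.71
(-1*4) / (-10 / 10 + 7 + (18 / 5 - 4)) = -5 / 7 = -0.71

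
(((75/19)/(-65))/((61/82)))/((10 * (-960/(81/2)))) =3321/9642880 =0.00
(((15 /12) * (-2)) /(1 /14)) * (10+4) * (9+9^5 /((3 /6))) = -57872430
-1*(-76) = 76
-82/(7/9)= -738/7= -105.43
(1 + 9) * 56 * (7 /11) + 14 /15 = 58954 /165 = 357.30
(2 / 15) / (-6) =-1 / 45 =-0.02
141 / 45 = 47 / 15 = 3.13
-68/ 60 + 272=4063/ 15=270.87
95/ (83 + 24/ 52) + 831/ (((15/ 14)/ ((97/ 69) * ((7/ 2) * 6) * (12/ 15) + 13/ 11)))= 26401074421/ 1372525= 19235.41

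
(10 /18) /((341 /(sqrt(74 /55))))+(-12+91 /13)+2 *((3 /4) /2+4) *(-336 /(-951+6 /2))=-150 /79+sqrt(4070) /33759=-1.90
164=164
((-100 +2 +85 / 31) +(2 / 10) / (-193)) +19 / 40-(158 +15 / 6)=-61094591 / 239320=-255.28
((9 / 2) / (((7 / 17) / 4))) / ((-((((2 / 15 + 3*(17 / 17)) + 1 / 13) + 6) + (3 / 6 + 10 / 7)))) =-119340 / 30409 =-3.92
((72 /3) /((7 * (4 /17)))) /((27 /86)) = 2924 /63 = 46.41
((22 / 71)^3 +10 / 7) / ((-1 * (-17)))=3653646 / 42591409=0.09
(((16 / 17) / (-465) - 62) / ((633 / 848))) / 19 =-4.37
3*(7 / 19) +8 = 173 / 19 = 9.11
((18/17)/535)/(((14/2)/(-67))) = -1206/63665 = -0.02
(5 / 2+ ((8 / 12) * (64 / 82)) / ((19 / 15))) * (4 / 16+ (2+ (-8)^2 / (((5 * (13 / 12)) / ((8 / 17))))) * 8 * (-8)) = -102038407 / 72488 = -1407.66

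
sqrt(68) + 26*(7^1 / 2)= 2*sqrt(17) + 91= 99.25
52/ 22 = 26/ 11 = 2.36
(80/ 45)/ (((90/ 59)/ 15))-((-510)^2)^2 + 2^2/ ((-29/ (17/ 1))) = -52971523818148/ 783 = -67652009984.86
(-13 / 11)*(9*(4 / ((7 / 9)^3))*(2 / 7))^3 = -12346.80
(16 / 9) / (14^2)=4 / 441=0.01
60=60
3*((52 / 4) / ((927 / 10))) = 130 / 309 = 0.42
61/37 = 1.65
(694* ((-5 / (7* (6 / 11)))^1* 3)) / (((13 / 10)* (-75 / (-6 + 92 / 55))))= -23596 / 195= -121.01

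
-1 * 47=-47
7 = 7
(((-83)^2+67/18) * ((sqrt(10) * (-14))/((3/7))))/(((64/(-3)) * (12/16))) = 6079381 * sqrt(10)/432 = 44501.60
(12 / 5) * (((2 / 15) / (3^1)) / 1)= 8 / 75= 0.11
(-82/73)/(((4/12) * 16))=-123/584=-0.21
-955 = -955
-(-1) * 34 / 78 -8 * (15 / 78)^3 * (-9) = 6248 / 6591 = 0.95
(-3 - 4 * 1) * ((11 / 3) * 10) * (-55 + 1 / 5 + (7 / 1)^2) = 4466 / 3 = 1488.67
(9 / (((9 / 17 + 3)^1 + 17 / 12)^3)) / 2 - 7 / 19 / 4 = -4287241015 / 78070523404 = -0.05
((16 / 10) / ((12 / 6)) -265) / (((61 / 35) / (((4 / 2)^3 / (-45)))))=73976 / 2745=26.95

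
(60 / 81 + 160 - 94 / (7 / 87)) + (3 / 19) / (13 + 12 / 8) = -104923592 / 104139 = -1007.53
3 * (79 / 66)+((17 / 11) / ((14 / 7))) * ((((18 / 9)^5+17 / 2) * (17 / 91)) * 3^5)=5702765 / 4004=1424.27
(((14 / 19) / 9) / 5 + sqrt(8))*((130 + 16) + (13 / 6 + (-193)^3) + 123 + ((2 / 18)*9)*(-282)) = -43134407*sqrt(2) / 3- 301940849 / 2565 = -20451470.19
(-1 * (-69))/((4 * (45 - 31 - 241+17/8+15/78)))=-598/7789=-0.08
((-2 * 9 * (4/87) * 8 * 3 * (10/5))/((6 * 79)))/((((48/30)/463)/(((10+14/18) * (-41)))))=73654040/6873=10716.43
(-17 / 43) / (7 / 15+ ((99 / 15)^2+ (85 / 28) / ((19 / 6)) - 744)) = 339150 / 599649749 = 0.00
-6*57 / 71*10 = -3420 / 71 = -48.17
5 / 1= 5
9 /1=9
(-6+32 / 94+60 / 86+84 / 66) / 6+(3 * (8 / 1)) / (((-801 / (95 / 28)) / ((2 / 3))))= -85089863 / 124649217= -0.68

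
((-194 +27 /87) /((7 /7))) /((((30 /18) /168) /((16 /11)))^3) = -2945479342030848 /4824875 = -610477855.29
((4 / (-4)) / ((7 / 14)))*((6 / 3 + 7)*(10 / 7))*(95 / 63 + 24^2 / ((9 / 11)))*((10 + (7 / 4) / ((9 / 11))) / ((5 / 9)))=-19423339 / 49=-396394.67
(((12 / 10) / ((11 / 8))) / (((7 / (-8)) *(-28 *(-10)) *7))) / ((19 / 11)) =-48 / 162925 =-0.00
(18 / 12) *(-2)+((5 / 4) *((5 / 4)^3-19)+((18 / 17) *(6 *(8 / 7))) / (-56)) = -5211407 / 213248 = -24.44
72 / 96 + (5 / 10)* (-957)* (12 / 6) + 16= -3761 / 4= -940.25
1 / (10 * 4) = 1 / 40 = 0.02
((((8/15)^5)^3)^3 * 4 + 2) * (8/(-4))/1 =-335866469248901317965275186192765965421847410921968444/83966617312138217205387036301544867455959320068359375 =-4.00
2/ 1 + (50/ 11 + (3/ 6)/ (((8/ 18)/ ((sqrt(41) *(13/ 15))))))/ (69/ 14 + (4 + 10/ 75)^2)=12285 *sqrt(41)/ 277364 + 1683002/ 762751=2.49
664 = 664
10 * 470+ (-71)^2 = 9741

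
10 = 10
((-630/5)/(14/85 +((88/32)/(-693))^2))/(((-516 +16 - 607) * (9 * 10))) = 279888/36454781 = 0.01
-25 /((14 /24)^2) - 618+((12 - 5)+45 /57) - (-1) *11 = -626265 /931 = -672.68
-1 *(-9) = 9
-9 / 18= -1 / 2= -0.50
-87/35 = -2.49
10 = 10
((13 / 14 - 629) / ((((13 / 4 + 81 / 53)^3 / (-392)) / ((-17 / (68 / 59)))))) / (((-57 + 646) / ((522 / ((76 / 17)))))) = -76763389115159712 / 11633147423627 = -6598.68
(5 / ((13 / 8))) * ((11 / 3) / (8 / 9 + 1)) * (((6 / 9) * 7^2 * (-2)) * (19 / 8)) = -926.79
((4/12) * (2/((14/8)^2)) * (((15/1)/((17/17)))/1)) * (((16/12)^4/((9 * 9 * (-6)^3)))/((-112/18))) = 640/6751269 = 0.00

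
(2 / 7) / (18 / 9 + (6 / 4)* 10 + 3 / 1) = 1 / 70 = 0.01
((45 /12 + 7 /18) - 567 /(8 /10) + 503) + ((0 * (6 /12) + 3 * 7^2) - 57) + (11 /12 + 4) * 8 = -1301 /18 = -72.28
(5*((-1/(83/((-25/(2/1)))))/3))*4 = 250/249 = 1.00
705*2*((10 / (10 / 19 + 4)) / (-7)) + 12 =-130338 / 301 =-433.02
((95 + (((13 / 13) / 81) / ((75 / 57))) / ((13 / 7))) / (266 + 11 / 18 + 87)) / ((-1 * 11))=-263264 / 10778625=-0.02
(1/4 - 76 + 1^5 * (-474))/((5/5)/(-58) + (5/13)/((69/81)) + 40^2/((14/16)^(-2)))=-6355843/14167654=-0.45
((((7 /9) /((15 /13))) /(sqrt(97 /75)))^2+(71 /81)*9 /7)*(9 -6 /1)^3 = 243916 /6111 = 39.91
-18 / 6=-3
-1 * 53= -53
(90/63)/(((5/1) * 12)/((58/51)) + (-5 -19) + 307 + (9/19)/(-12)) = 0.00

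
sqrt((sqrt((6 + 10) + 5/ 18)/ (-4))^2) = sqrt(586)/ 24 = 1.01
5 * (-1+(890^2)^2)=3137112049995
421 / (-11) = -421 / 11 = -38.27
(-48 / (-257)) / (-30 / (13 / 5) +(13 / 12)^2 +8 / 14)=-628992 / 32981581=-0.02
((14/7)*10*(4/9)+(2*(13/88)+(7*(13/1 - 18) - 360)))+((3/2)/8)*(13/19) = -11607647/30096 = -385.69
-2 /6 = -1 /3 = -0.33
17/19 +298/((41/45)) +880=941007/779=1207.97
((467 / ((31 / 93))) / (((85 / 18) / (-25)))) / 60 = -4203 / 34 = -123.62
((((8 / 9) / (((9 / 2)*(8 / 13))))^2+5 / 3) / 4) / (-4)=-11611 / 104976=-0.11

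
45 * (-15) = -675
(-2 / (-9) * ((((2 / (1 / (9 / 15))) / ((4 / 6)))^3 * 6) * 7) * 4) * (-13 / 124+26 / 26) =755244 / 3875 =194.90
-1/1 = -1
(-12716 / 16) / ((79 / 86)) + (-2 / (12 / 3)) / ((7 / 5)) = -478637 / 553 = -865.53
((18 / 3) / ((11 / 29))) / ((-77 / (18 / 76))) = -783 / 16093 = -0.05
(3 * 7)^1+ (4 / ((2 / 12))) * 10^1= 261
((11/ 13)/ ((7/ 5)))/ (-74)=-55/ 6734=-0.01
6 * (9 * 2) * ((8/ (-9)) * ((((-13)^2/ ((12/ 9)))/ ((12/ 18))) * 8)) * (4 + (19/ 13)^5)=-1557823.46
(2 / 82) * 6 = 0.15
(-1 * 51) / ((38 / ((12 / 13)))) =-306 / 247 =-1.24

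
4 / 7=0.57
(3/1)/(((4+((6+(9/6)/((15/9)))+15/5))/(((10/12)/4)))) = 25/556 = 0.04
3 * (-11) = -33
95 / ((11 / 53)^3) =14143315 / 1331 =10626.08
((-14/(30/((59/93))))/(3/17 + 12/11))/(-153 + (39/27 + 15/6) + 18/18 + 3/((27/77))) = 154462/92241585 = 0.00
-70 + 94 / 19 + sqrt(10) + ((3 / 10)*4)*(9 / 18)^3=-24663 / 380 + sqrt(10)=-61.74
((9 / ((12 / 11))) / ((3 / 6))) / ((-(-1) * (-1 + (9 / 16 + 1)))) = 88 / 3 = 29.33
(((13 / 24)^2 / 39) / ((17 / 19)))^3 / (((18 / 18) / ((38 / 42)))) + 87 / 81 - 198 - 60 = -136774521071021339 / 532350018256896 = -256.93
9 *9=81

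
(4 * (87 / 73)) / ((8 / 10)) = 435 / 73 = 5.96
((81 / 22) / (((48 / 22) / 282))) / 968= 3807 / 7744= 0.49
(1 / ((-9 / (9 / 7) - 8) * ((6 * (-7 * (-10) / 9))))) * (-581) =83 / 100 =0.83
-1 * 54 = -54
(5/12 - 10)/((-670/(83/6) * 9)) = 1909/86832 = 0.02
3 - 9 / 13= 30 / 13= 2.31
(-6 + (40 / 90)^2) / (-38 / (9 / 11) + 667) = -94 / 10053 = -0.01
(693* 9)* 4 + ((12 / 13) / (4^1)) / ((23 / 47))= 7459593 / 299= 24948.47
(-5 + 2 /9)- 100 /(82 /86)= -40463 /369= -109.66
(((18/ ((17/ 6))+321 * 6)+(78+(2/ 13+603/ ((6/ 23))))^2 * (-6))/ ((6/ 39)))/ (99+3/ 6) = -196862215911/ 87958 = -2238138.84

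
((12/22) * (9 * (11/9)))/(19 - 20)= -6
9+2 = 11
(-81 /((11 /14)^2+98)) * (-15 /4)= 19845 /6443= 3.08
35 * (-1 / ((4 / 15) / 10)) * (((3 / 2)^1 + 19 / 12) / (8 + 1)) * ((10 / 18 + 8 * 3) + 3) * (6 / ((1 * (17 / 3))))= -2007250 / 153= -13119.28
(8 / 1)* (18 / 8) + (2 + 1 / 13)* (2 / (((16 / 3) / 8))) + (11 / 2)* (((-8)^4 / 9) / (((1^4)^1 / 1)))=2527.34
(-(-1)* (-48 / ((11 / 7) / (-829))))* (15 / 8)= 522270 / 11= 47479.09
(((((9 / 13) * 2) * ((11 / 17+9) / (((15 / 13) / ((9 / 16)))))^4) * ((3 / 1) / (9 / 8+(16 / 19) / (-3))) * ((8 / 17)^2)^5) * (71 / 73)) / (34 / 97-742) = -29806971114516741768609792 / 17731182249146574276076421875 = -0.00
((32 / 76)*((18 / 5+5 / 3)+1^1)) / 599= 752 / 170715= 0.00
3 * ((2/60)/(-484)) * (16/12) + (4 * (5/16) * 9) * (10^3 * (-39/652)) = -199082894/295845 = -672.93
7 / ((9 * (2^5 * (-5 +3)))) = -7 / 576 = -0.01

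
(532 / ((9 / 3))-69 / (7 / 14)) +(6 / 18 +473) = 1538 / 3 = 512.67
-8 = -8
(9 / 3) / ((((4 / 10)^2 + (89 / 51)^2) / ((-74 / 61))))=-14435550 / 12714169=-1.14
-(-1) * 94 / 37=94 / 37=2.54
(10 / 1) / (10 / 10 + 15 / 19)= 95 / 17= 5.59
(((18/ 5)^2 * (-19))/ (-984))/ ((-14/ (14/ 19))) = -27/ 2050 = -0.01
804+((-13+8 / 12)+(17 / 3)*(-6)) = 2273 / 3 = 757.67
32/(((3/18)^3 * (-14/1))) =-3456/7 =-493.71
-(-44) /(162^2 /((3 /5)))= 11 /10935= 0.00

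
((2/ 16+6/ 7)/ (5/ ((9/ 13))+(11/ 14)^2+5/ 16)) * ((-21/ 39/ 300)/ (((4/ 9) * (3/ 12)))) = -14553/ 7477730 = -0.00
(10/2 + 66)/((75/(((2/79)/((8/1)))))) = 71/23700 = 0.00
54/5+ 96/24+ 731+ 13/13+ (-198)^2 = 199754/5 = 39950.80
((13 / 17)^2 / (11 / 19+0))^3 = 33107082931 / 32127104339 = 1.03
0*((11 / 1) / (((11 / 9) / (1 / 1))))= 0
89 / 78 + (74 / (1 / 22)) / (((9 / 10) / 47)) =19894427 / 234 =85018.92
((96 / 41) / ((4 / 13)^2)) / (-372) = -169 / 2542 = -0.07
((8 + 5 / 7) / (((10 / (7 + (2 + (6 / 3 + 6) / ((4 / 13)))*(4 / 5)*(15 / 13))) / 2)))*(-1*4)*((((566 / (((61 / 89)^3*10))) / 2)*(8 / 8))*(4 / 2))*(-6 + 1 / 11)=798024908 / 3355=237861.37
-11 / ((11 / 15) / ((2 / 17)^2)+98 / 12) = -220 / 1223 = -0.18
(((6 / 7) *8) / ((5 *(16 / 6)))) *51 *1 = 918 / 35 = 26.23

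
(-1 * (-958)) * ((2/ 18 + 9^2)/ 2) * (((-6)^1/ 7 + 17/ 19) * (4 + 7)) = 19231850/ 1197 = 16066.71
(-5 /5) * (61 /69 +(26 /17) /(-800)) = -413903 /469200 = -0.88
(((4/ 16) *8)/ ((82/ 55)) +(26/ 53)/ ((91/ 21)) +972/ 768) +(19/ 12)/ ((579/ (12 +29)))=684220901/ 241568064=2.83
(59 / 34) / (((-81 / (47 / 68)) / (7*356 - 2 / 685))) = -788926819 / 21380220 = -36.90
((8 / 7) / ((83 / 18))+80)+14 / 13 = 614246 / 7553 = 81.32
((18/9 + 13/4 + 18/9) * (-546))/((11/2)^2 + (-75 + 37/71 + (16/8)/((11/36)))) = 4122118/39241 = 105.05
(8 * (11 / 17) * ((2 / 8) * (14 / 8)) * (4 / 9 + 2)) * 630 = 59290 / 17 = 3487.65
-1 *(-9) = 9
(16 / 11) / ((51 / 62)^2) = 61504 / 28611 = 2.15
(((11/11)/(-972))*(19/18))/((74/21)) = -0.00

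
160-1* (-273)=433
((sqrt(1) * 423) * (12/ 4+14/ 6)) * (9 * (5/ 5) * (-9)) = -182736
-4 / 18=-2 / 9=-0.22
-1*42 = -42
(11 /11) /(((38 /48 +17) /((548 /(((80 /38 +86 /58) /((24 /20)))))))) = 14493504 /1406965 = 10.30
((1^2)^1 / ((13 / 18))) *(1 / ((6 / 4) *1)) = 12 / 13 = 0.92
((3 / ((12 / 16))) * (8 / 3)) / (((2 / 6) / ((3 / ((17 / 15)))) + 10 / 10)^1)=180 / 19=9.47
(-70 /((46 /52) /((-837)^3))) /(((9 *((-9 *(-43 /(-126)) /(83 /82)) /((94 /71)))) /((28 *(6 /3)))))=-125967574896.92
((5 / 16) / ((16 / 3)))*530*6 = 11925 / 64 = 186.33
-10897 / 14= -778.36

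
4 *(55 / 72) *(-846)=-2585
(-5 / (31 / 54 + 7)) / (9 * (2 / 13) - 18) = 65 / 1636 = 0.04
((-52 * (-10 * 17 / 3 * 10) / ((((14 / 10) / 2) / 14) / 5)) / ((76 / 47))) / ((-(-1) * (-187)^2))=6110000 / 117249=52.11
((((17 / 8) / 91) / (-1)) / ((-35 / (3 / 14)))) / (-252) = -17 / 29964480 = -0.00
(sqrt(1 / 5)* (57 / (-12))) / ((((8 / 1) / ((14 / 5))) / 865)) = -23009* sqrt(5) / 80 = -643.12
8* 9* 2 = 144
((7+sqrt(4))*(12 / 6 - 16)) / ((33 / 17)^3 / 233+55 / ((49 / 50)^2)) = -346310285454 / 157486522237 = -2.20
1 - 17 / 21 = 4 / 21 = 0.19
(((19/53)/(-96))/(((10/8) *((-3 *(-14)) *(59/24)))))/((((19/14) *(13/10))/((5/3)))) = -10/365859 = -0.00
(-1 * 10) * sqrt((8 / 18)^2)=-40 / 9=-4.44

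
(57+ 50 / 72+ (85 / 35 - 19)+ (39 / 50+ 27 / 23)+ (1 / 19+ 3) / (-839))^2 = 9898832937284104895929 / 5335411180230810000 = 1855.31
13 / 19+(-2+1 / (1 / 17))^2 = 4288 / 19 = 225.68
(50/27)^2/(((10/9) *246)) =125/9963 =0.01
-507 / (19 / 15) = -400.26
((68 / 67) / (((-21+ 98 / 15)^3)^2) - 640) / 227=-4477268913094188220 / 1588031317887822521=-2.82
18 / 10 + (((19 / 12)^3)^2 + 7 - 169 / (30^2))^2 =2848166159464290721 / 5572562780160000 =511.11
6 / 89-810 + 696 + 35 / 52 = -524165 / 4628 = -113.26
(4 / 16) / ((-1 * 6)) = -1 / 24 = -0.04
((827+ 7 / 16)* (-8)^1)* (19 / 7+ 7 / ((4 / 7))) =-5547141 / 56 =-99056.09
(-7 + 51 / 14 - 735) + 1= -10323 / 14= -737.36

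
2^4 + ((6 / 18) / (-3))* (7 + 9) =14.22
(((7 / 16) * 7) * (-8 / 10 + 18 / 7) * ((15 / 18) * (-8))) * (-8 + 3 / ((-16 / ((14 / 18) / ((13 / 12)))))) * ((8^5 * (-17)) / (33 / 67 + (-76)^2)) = -142745530368 / 5031325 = -28371.36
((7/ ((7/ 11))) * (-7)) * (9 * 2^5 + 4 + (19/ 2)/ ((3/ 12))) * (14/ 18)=-59290/ 3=-19763.33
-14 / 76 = -7 / 38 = -0.18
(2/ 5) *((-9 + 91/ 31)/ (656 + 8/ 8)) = -376/ 101835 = -0.00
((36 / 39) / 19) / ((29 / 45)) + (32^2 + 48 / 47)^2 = 16624801121948 / 15823067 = 1050668.69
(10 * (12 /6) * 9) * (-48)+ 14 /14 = -8639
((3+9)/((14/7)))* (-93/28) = -279/14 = -19.93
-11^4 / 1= -14641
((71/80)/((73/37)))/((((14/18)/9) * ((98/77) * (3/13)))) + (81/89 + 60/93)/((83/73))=2501956768219/131059563040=19.09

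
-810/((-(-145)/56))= -9072/29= -312.83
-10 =-10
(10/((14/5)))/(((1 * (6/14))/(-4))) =-100/3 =-33.33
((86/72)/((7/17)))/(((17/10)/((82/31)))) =8815/1953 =4.51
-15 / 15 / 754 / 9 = -1 / 6786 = -0.00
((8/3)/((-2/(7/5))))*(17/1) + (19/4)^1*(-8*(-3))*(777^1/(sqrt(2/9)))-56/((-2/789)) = 209962.58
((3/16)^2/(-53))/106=-9/1438208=-0.00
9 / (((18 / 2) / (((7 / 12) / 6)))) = 0.10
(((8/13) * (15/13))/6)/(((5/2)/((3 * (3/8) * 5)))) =45/169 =0.27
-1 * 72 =-72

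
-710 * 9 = -6390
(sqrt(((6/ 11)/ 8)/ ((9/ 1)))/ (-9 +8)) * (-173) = 173 * sqrt(33)/ 66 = 15.06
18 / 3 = 6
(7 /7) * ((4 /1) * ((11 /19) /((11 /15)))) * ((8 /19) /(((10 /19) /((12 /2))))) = 288 /19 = 15.16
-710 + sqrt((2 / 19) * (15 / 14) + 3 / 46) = -710 + 33 * sqrt(6118) / 6118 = -709.58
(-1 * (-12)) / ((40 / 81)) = 243 / 10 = 24.30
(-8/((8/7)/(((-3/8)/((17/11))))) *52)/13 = 231/34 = 6.79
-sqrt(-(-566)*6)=-2*sqrt(849)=-58.28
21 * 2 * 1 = 42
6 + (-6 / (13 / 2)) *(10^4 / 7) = -119454 / 91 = -1312.68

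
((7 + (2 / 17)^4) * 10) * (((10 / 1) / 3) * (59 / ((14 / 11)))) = 18972314350 / 1753941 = 10816.96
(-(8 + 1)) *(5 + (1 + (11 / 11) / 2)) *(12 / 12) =-117 / 2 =-58.50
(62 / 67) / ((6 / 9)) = 1.39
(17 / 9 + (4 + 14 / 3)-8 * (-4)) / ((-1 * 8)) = -383 / 72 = -5.32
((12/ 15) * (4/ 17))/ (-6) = -8/ 255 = -0.03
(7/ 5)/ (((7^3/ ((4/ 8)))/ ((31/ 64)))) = 31/ 31360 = 0.00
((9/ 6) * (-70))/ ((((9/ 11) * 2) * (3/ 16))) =-3080/ 9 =-342.22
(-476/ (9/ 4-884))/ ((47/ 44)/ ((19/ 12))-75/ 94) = -37405984/ 8538867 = -4.38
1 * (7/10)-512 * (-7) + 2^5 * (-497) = -123193/10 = -12319.30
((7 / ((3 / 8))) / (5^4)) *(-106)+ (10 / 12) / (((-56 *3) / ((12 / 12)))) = -1997621 / 630000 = -3.17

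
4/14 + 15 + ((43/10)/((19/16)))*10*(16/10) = 48693/665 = 73.22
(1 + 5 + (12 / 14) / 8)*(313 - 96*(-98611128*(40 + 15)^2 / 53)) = 4896870841511919 / 1484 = 3299778195088.89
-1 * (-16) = 16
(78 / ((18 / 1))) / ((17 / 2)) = 26 / 51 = 0.51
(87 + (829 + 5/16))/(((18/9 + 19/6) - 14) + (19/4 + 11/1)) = 43983/332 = 132.48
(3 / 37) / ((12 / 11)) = 0.07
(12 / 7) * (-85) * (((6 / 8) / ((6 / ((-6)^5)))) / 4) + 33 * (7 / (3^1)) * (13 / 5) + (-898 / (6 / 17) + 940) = 3570466 / 105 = 34004.44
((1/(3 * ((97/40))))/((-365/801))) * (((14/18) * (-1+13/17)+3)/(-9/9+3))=-153436/361131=-0.42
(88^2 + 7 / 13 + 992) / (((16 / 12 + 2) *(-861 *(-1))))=3245 / 1066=3.04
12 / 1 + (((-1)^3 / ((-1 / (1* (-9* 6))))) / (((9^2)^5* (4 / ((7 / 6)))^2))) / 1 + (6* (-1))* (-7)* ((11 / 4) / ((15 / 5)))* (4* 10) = 57722553497039 / 37192366944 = 1552.00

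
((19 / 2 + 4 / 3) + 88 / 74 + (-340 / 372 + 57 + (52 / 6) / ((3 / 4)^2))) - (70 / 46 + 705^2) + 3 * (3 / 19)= -13450696803847 / 27066906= -496942.53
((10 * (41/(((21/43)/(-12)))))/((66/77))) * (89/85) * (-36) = 7531536/17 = 443031.53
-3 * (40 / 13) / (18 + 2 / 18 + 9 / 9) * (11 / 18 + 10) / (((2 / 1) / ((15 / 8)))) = -42975 / 8944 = -4.80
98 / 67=1.46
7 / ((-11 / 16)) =-112 / 11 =-10.18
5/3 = 1.67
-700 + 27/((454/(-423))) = -329221/454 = -725.16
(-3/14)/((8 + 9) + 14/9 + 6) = -27/3094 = -0.01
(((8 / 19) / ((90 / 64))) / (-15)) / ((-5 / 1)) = 256 / 64125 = 0.00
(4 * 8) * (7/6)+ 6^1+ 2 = 136/3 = 45.33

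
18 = 18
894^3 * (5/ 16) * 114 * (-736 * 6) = -112407811922880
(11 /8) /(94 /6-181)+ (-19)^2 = 1432415 /3968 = 360.99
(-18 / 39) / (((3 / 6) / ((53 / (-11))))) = 636 / 143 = 4.45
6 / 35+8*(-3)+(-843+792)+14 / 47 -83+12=-239398 / 1645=-145.53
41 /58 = 0.71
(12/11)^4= 20736/14641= 1.42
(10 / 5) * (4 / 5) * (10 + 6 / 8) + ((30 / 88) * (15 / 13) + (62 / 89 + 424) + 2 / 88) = 56293139 / 127270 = 442.31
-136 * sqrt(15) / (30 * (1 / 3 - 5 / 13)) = 442 * sqrt(15) / 5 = 342.37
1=1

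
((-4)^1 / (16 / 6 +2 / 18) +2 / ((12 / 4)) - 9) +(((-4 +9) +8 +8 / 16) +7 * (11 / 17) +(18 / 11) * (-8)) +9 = 116833 / 28050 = 4.17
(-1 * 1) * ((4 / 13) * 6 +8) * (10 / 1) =-1280 / 13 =-98.46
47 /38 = 1.24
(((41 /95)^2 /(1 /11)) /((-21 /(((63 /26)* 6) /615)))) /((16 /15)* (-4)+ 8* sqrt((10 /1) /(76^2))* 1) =12177* sqrt(10) /907512580+ 32472 /59704775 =0.00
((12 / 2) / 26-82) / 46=-1063 / 598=-1.78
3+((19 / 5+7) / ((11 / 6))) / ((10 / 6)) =1797 / 275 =6.53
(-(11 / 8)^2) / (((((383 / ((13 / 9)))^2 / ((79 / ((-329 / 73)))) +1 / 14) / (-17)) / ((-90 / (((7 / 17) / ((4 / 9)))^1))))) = 170407958435 / 218906550524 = 0.78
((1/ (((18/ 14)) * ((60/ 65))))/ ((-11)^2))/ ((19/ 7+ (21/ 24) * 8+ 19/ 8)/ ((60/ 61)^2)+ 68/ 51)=509600/ 1012013871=0.00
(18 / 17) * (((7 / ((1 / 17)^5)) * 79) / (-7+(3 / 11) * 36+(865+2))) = 4572524187 / 4784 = 955795.19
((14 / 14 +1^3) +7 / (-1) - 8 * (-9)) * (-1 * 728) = -48776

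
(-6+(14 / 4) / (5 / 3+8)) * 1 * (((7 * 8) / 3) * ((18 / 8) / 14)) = -981 / 58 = -16.91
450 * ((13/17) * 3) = 17550/17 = 1032.35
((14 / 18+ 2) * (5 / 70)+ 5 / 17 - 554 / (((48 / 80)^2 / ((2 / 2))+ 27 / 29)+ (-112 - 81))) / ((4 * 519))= 1006967695 / 618055173288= 0.00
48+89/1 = 137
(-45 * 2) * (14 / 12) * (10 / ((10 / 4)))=-420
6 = 6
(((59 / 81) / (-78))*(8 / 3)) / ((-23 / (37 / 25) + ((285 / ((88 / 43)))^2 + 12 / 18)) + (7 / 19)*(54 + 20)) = -1284791552 / 1001221549254459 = -0.00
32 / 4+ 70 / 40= 39 / 4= 9.75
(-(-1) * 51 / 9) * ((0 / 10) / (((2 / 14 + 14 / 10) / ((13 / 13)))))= 0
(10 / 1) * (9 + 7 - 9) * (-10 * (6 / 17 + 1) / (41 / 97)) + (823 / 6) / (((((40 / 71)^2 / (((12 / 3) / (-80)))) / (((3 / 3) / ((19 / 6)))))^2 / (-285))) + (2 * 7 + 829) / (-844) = -2338.34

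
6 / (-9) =-2 / 3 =-0.67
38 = 38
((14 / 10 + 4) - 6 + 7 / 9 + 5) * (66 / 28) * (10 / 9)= 13.56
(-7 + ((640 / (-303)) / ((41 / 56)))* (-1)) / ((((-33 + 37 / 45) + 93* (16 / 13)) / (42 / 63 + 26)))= -33228650 / 24916397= -1.33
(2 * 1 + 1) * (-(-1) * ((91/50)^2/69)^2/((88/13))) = 891474493/872850000000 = 0.00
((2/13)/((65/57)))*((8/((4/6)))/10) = 684/4225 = 0.16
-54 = -54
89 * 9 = 801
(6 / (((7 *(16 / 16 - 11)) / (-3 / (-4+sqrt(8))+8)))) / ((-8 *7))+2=9 *sqrt(2) / 7840+7897 / 3920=2.02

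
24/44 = 6/11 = 0.55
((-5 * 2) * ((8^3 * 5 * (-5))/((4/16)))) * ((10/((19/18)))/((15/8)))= 49152000/19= 2586947.37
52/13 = 4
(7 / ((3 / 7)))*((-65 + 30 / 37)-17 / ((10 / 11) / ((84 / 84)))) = -500927 / 370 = -1353.86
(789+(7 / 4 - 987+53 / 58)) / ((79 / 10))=-113295 / 4582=-24.73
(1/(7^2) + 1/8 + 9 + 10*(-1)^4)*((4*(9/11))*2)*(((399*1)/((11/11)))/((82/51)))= 196353315/6314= 31098.09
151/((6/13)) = 1963/6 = 327.17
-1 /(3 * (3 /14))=-14 /9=-1.56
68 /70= 34 /35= 0.97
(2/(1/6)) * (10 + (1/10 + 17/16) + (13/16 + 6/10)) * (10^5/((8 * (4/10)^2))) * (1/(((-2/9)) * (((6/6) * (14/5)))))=-1061015625/56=-18946707.59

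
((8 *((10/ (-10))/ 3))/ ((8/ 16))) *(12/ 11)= -64/ 11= -5.82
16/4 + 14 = 18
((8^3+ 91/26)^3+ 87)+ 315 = 136989500.88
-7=-7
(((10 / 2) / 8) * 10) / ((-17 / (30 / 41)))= -375 / 1394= -0.27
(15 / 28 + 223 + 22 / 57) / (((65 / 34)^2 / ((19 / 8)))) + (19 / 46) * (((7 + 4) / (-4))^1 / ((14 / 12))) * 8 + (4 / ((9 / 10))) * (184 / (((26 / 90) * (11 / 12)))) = 579293048743 / 179579400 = 3225.83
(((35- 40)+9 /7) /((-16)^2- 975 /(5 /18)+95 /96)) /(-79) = -2496 /172695817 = -0.00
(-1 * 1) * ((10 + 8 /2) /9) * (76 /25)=-1064 /225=-4.73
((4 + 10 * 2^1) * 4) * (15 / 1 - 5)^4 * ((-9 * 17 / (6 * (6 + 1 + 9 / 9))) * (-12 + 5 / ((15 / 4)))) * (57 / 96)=19380000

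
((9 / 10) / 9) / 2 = 1 / 20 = 0.05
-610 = -610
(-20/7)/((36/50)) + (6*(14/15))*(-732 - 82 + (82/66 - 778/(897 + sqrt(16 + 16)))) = -2542677087842/557571861 + 87136*sqrt(2)/4022885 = -4560.24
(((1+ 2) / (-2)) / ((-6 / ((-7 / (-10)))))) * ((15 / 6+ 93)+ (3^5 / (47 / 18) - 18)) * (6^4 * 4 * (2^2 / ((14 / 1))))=10389384 / 235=44210.14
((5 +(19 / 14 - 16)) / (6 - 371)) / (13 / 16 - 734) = -216 / 5994541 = -0.00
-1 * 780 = -780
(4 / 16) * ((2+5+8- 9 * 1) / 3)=0.50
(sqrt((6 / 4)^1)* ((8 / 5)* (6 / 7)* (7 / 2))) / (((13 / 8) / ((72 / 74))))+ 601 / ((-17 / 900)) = -540900 / 17+ 3456* sqrt(6) / 2405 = -31814.13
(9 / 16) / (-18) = -1 / 32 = -0.03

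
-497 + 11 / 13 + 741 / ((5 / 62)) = 564996 / 65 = 8692.25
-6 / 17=-0.35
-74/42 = -37/21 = -1.76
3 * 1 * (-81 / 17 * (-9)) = 2187 / 17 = 128.65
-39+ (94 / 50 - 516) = -553.12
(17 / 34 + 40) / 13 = 81 / 26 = 3.12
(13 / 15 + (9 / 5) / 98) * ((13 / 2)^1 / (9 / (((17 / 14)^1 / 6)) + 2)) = 287521 / 2322600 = 0.12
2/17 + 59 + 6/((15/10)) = 1073/17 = 63.12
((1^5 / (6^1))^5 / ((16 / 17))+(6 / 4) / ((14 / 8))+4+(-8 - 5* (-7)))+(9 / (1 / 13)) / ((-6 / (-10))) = 226.86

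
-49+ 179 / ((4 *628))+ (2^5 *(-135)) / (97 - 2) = -4505639 / 47728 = -94.40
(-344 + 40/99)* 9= -3092.36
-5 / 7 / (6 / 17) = -2.02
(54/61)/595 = 54/36295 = 0.00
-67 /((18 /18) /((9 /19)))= -603 /19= -31.74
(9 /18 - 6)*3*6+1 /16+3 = -95.94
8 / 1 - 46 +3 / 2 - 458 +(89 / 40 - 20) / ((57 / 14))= -498.87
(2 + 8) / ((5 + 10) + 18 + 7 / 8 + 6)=80 / 319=0.25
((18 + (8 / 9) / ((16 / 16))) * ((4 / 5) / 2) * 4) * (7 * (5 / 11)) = 9520 / 99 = 96.16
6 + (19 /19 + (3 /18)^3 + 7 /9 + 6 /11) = 8.33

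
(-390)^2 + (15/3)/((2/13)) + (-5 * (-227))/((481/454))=147382045/962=153203.79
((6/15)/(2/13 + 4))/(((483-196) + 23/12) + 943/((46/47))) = 52/676305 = 0.00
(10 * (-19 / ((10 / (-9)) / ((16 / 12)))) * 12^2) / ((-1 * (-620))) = 8208 / 155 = 52.95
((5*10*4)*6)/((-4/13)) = -3900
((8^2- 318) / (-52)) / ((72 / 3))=127 / 624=0.20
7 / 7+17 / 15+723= 10877 / 15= 725.13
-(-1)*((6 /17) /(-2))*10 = -30 /17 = -1.76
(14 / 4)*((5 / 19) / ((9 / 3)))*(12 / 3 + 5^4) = 22015 / 114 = 193.11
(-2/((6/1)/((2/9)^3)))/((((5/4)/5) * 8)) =-4/2187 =-0.00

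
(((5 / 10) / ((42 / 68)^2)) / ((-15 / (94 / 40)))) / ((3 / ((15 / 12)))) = -13583 / 158760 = -0.09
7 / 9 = 0.78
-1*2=-2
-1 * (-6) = 6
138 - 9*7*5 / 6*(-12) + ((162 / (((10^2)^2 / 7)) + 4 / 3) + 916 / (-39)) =48487371 / 65000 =745.96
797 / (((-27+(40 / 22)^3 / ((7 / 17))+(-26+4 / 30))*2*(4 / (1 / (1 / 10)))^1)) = -556923675 / 21393524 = -26.03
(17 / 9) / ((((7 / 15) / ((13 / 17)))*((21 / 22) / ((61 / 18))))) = 43615 / 3969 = 10.99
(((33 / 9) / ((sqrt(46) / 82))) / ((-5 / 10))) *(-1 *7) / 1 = 6314 *sqrt(46) / 69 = 620.63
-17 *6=-102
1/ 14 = 0.07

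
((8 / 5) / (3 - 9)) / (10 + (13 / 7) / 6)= -56 / 2165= -0.03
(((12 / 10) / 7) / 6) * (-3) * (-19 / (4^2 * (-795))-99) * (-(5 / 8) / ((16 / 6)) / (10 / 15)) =-11333349 / 3799040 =-2.98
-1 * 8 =-8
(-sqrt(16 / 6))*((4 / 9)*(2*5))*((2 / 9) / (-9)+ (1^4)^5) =-7.08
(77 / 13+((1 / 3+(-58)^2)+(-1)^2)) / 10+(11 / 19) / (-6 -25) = 77436841 / 229710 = 337.11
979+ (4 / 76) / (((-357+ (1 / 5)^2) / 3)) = 165995249 / 169556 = 979.00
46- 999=-953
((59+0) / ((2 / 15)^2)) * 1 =13275 / 4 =3318.75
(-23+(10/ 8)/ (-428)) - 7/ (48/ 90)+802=1311173/ 1712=765.87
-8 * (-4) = 32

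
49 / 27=1.81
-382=-382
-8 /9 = -0.89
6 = 6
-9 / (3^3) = -0.33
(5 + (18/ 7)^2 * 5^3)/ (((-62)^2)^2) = 40745/ 724040464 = 0.00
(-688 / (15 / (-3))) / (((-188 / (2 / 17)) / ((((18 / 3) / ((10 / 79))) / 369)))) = -27176 / 2456925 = -0.01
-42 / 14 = -3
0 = 0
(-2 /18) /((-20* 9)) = 1 /1620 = 0.00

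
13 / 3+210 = 643 / 3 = 214.33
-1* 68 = -68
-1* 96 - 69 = -165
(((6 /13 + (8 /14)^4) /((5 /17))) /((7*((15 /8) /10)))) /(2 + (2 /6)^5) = 0.73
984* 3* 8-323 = 23293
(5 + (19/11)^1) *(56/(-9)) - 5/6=-8453/198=-42.69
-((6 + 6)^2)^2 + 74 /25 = -518326 /25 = -20733.04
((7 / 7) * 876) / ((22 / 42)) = 18396 / 11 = 1672.36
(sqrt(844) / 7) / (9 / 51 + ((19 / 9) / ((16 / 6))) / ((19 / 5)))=816 * sqrt(211) / 1099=10.79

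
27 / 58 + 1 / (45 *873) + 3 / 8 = 7660807 / 9114120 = 0.84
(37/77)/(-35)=-37/2695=-0.01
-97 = -97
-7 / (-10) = 7 / 10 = 0.70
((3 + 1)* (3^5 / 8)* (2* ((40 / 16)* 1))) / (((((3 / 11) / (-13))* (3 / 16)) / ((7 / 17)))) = -1081080 / 17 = -63592.94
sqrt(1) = 1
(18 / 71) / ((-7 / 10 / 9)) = -1620 / 497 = -3.26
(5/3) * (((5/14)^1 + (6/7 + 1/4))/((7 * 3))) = 205/1764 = 0.12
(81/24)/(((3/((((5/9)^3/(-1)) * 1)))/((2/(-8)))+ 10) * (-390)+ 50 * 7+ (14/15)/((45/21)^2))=-91125/832776032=-0.00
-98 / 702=-49 / 351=-0.14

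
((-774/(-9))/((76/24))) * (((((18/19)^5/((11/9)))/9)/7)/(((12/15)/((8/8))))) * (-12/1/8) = -1828157040/3622532837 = -0.50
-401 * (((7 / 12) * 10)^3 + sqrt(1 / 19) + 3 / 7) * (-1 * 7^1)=2807 * sqrt(19) / 19 + 120609973 / 216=559023.47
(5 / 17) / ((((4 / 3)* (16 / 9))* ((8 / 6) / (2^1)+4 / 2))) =405 / 8704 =0.05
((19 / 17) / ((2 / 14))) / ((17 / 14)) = 1862 / 289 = 6.44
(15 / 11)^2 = 1.86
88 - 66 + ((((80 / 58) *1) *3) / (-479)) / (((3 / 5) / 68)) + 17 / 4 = 1404155 / 55564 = 25.27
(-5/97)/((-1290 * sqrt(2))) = sqrt(2)/50052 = 0.00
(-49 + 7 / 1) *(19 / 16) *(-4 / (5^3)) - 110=-27101 / 250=-108.40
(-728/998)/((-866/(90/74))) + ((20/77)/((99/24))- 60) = -1217538340910/20313971139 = -59.94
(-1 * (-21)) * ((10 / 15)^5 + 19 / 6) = 11221 / 162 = 69.27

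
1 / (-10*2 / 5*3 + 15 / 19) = -19 / 213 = -0.09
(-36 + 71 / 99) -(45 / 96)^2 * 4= -916483 / 25344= -36.16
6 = 6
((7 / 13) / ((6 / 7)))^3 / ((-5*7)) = -16807 / 2372760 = -0.01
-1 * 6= -6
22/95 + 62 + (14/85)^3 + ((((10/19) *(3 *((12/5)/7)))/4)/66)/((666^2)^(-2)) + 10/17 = 362472460767849022/898464875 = 403435316.01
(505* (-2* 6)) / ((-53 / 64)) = 387840 / 53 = 7317.74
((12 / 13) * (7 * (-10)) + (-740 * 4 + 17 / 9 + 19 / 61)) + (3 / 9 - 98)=-3120.08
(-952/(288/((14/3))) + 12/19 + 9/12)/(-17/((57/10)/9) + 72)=-28819/92664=-0.31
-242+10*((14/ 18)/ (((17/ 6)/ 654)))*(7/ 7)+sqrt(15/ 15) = 26423/ 17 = 1554.29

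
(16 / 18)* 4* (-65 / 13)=-17.78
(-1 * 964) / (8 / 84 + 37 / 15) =-101220 / 269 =-376.28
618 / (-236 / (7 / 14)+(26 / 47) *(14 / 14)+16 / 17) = -246891 / 187967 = -1.31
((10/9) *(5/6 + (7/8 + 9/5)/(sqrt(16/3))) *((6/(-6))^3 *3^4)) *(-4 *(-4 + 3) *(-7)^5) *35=176473500 + 566479935 *sqrt(3)/4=421766507.22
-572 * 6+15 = -3417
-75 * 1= -75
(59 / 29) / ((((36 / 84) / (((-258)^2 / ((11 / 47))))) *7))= 61527324 / 319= 192875.62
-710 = -710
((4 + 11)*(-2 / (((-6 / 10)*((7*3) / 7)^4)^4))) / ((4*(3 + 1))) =-3125 / 9298091736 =-0.00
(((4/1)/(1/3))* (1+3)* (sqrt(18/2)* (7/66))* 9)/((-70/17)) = -1836/55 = -33.38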